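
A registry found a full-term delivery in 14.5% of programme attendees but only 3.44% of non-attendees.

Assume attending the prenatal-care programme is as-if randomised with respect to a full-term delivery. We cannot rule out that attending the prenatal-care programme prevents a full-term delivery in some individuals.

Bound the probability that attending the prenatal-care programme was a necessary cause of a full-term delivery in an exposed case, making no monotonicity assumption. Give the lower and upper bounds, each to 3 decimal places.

p₁ = 0.145, p₀ = 0.0344.
Under exogeneity alone the bounds on PN are max{0,(p₁−p₀)/p₁} ≤ PN ≤ min{1,(1−p₀)/p₁}.
  lower = (p₁ − p₀)/p₁ = 0.1106 / 0.145 ≈ 0.7628
  upper = min{1, (1 − p₀)/p₁} = 0.9656 / 0.145 ≈ 6.6593 → capped at 1

0.763 ≤ PN ≤ 1.000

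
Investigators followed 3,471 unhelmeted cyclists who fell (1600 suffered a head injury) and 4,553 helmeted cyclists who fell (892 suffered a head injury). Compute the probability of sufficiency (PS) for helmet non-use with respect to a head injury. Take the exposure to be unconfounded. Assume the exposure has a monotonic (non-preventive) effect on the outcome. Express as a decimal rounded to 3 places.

p₁ = P(outcome | exposed) = 1600/3471 = 0.46096
p₀ = P(outcome | unexposed) = 892/4553 = 0.19591
Under exogeneity and monotonicity, PS = (p₁ − p₀) / (1 − p₀).
PS = (0.46096 − 0.19591) / (1 − 0.19591) = 0.26505 / 0.80409 ≈ 0.3296

PS ≈ 0.330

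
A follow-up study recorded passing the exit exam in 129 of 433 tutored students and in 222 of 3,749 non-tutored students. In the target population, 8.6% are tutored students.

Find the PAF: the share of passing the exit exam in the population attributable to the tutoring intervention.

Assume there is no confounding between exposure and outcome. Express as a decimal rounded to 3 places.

PAF ≈ 0.257

p₁ = P(outcome | exposed) = 129/433 = 0.29792
p₀ = P(outcome | unexposed) = 222/3749 = 0.059216
Overall risk P(Y=1) = π·p₁ + (1−π)·p₀ = 0.086×0.29792 + 0.914×0.059216 = 0.079744.
Under exogeneity, PAF = [P(Y=1) − p₀] / P(Y=1).
PAF = (0.079744 − 0.059216) / 0.079744 ≈ 0.2574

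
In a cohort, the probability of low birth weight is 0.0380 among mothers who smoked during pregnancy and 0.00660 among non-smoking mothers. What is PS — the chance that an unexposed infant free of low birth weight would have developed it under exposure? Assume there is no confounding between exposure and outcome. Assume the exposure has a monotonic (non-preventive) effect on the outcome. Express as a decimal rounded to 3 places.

PS ≈ 0.032

Let p₁ = 0.038, p₀ = 0.0066.
Under exogeneity and monotonicity, PS = (p₁ − p₀) / (1 − p₀).
PS = (0.038 − 0.0066) / (1 − 0.0066) = 0.0314 / 0.9934 ≈ 0.0316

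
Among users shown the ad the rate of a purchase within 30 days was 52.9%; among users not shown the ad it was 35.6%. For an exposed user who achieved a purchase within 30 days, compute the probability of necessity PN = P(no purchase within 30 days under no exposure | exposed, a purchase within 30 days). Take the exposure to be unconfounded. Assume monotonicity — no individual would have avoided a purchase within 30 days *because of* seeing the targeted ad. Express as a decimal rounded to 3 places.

p₁ = 0.529, p₀ = 0.356.
Under exogeneity and monotonicity, PN = (p₁ − p₀) / p₁.
PN = (0.529 − 0.356) / 0.529 = 0.173 / 0.529 ≈ 0.3270

PN ≈ 0.327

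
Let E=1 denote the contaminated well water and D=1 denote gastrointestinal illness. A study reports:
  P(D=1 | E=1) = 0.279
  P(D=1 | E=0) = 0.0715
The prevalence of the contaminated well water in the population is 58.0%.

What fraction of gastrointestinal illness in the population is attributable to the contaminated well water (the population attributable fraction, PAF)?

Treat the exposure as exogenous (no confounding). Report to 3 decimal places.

PAF ≈ 0.627

Let p₁ = 0.279, p₀ = 0.0715.
Overall risk P(Y=1) = π·p₁ + (1−π)·p₀ = 0.58×0.279 + 0.42×0.0715 = 0.19185.
Under exogeneity, PAF = [P(Y=1) − p₀] / P(Y=1).
PAF = (0.19185 − 0.0715) / 0.19185 ≈ 0.6273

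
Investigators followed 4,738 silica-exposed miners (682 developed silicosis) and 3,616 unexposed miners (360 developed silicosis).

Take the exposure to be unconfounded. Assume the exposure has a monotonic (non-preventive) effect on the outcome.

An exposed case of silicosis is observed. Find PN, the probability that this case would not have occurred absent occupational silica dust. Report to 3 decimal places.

p₁ = P(outcome | exposed) = 682/4738 = 0.14394
p₀ = P(outcome | unexposed) = 360/3616 = 0.099558
Under exogeneity and monotonicity, PN = (p₁ − p₀) / p₁.
PN = (0.14394 − 0.099558) / 0.14394 = 0.044385 / 0.14394 ≈ 0.3084

PN ≈ 0.308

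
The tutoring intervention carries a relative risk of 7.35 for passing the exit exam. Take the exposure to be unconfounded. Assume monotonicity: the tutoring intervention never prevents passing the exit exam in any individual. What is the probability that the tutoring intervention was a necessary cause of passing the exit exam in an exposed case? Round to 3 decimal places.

Under exogeneity and monotonicity, PN = (RR − 1) / RR = 1 − 1/RR.
PN = (7.35 − 1) / 7.35 = 6.35 / 7.35 ≈ 0.8639

PN ≈ 0.864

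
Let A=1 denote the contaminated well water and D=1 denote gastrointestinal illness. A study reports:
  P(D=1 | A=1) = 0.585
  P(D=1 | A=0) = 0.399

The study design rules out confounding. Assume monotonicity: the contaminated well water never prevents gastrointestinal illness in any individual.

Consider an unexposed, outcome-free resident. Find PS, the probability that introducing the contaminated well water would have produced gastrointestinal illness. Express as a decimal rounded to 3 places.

Let p₁ = 0.585, p₀ = 0.399.
Under exogeneity and monotonicity, PS = (p₁ − p₀) / (1 − p₀).
PS = (0.585 − 0.399) / (1 − 0.399) = 0.186 / 0.601 ≈ 0.3095

PS ≈ 0.309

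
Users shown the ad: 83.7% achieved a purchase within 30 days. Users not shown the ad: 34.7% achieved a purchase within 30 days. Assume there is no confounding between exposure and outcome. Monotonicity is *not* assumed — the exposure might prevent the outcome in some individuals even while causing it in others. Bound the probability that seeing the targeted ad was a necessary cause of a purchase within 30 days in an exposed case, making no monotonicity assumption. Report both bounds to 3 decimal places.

0.585 ≤ PN ≤ 0.780

p₁ = 0.837, p₀ = 0.347.
Under exogeneity alone the bounds on PN are max{0,(p₁−p₀)/p₁} ≤ PN ≤ min{1,(1−p₀)/p₁}.
  lower = (p₁ − p₀)/p₁ = 0.49 / 0.837 ≈ 0.5854
  upper = min{1, (1 − p₀)/p₁} = 0.653 / 0.837 ≈ 0.7802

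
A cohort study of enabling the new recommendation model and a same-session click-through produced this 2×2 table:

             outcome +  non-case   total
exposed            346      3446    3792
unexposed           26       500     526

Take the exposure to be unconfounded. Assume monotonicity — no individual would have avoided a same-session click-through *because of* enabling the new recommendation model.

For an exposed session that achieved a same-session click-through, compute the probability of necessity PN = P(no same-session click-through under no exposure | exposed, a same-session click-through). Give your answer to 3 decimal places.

PN ≈ 0.458

p₁ = P(outcome | exposed) = 346/3792 = 0.091245
p₀ = P(outcome | unexposed) = 26/526 = 0.04943
Under exogeneity and monotonicity, PN = (p₁ − p₀) / p₁.
PN = (0.091245 − 0.04943) / 0.091245 = 0.041815 / 0.091245 ≈ 0.4583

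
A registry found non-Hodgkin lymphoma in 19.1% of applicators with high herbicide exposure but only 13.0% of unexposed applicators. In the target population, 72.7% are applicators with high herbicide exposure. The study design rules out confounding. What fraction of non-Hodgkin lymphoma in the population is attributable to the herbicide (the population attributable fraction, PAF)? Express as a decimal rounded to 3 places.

p₁ = 0.191, p₀ = 0.13.
Overall risk P(Y=1) = π·p₁ + (1−π)·p₀ = 0.727×0.191 + 0.273×0.13 = 0.17435.
Under exogeneity, PAF = [P(Y=1) − p₀] / P(Y=1).
PAF = (0.17435 − 0.13) / 0.17435 ≈ 0.2544

PAF ≈ 0.254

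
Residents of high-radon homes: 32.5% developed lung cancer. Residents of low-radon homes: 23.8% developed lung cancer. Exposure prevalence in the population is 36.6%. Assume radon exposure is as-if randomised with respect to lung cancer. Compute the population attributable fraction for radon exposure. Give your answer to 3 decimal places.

PAF ≈ 0.118

p₁ = 0.325, p₀ = 0.238.
Overall risk P(Y=1) = π·p₁ + (1−π)·p₀ = 0.366×0.325 + 0.634×0.238 = 0.26984.
Under exogeneity, PAF = [P(Y=1) − p₀] / P(Y=1).
PAF = (0.26984 − 0.238) / 0.26984 ≈ 0.1180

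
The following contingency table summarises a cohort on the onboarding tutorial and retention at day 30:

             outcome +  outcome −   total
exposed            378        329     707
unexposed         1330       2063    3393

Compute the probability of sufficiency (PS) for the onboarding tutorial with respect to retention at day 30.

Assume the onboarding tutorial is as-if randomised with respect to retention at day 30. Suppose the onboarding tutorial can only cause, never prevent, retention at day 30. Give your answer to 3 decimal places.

PS ≈ 0.235

p₁ = P(outcome | exposed) = 378/707 = 0.53465
p₀ = P(outcome | unexposed) = 1330/3393 = 0.39198
Under exogeneity and monotonicity, PS = (p₁ − p₀)/(1 − p₀).
PS = (0.53465 − 0.39198) / 0.60802 ≈ 0.2346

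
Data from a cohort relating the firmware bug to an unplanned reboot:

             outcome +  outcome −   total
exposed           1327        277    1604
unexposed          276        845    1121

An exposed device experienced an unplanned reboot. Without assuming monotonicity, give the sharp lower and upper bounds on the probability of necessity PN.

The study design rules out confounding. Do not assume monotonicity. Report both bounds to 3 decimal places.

p₁ = P(outcome | exposed) = 1327/1604 = 0.82731
p₀ = P(outcome | unexposed) = 276/1121 = 0.24621
Under exogeneity alone the bounds on PN are max{0,(p₁−p₀)/p₁} ≤ PN ≤ min{1,(1−p₀)/p₁}.
  lower = (p₁ − p₀)/p₁ = 0.5811 / 0.82731 ≈ 0.7024
  upper = min{1, (1 − p₀)/p₁} = 0.75379 / 0.82731 ≈ 0.9111

0.702 ≤ PN ≤ 0.911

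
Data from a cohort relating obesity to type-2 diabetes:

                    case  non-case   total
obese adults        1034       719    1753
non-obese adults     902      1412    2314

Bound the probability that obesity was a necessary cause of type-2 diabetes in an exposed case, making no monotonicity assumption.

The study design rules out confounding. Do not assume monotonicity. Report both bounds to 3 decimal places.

0.339 ≤ PN ≤ 1.000

p₁ = P(outcome | exposed) = 1034/1753 = 0.58985
p₀ = P(outcome | unexposed) = 902/2314 = 0.3898
Under exogeneity alone the bounds on PN are max{0,(p₁−p₀)/p₁} ≤ PN ≤ min{1,(1−p₀)/p₁}.
  lower = (p₁ − p₀)/p₁ = 0.20004 / 0.58985 ≈ 0.3391
  upper = min{1, (1 − p₀)/p₁} = 0.6102 / 0.58985 ≈ 1.0345 → capped at 1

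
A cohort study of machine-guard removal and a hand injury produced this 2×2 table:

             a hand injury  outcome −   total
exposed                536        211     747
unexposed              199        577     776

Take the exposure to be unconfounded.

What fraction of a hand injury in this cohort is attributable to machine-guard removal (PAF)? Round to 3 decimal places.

p₁ = P(outcome | exposed) = 536/747 = 0.71754
p₀ = P(outcome | unexposed) = 199/776 = 0.25644
Exposure prevalence π = 747/1523 = 0.49048; overall risk P(Y=1) = 0.4826.
Under exogeneity, PAF = [P(Y=1) − p₀]/P(Y=1).
PAF = (0.4826 − 0.25644) / 0.4826 ≈ 0.4686

PAF ≈ 0.469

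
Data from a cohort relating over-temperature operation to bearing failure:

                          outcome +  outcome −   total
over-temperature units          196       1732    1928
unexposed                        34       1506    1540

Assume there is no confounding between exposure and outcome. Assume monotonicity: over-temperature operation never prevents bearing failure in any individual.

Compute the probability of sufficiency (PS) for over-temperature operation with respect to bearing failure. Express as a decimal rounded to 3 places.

PS ≈ 0.081

p₁ = P(outcome | exposed) = 196/1928 = 0.10166
p₀ = P(outcome | unexposed) = 34/1540 = 0.022078
Under exogeneity and monotonicity, PS = (p₁ − p₀)/(1 − p₀).
PS = (0.10166 − 0.022078) / 0.97792 ≈ 0.0814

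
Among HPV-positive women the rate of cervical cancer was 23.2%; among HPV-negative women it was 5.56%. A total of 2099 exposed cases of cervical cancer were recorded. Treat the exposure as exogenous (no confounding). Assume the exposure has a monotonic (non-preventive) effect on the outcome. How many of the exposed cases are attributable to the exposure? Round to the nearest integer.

about 1596 cases

p₁ = 0.232, p₀ = 0.0556.
PN = (p₁ − p₀)/p₁ = (0.232 − 0.0556) / 0.232 ≈ 0.76034.
Attributable cases ≈ PN × (exposed cases) = 0.76034 × 2099 ≈ 1595.96.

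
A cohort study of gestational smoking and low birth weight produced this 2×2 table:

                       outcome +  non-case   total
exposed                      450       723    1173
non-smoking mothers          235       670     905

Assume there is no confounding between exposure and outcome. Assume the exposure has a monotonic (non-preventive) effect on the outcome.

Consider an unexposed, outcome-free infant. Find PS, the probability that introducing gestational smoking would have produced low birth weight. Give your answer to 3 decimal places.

p₁ = P(outcome | exposed) = 450/1173 = 0.38363
p₀ = P(outcome | unexposed) = 235/905 = 0.25967
Under exogeneity and monotonicity, PS = (p₁ − p₀)/(1 − p₀).
PS = (0.38363 − 0.25967) / 0.74033 ≈ 0.1674

PS ≈ 0.167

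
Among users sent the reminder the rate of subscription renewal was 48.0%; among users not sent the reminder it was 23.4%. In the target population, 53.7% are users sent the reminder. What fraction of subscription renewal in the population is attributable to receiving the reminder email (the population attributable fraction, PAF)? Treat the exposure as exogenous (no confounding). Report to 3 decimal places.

p₁ = 0.48, p₀ = 0.234.
Overall risk P(Y=1) = π·p₁ + (1−π)·p₀ = 0.537×0.48 + 0.463×0.234 = 0.3661.
Under exogeneity, PAF = [P(Y=1) − p₀] / P(Y=1).
PAF = (0.3661 − 0.234) / 0.3661 ≈ 0.3608

PAF ≈ 0.361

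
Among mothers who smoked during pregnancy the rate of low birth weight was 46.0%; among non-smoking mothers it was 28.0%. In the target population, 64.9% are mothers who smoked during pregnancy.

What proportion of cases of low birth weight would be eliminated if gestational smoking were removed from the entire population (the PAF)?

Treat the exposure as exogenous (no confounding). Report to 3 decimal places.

PAF ≈ 0.294

p₁ = 0.46, p₀ = 0.28.
Overall risk P(Y=1) = π·p₁ + (1−π)·p₀ = 0.649×0.46 + 0.351×0.28 = 0.39682.
Under exogeneity, PAF = [P(Y=1) − p₀] / P(Y=1).
PAF = (0.39682 − 0.28) / 0.39682 ≈ 0.2944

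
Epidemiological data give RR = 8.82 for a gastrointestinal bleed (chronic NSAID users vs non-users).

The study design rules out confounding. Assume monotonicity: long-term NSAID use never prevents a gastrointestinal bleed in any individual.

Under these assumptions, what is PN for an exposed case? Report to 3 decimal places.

PN ≈ 0.887

Under exogeneity and monotonicity, PN = (RR − 1) / RR = 1 − 1/RR.
PN = (8.82 − 1) / 8.82 = 7.82 / 8.82 ≈ 0.8866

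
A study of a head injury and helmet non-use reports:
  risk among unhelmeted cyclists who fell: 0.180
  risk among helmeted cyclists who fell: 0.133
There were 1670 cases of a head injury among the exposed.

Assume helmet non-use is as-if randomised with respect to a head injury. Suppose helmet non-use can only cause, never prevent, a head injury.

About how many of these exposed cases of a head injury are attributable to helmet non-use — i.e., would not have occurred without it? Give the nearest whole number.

Let p₁ = 0.18, p₀ = 0.133.
PN = (p₁ − p₀)/p₁ = (0.18 − 0.133) / 0.18 ≈ 0.26111.
Attributable cases ≈ PN × (exposed cases) = 0.26111 × 1670 ≈ 436.06.

about 436 cases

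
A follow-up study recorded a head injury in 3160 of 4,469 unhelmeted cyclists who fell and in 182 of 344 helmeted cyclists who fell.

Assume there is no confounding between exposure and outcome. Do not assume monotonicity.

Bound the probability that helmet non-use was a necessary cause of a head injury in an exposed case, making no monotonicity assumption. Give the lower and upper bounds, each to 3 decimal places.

0.252 ≤ PN ≤ 0.666

p₁ = P(outcome | exposed) = 3160/4469 = 0.70709
p₀ = P(outcome | unexposed) = 182/344 = 0.52907
Under exogeneity alone the bounds on PN are max{0,(p₁−p₀)/p₁} ≤ PN ≤ min{1,(1−p₀)/p₁}.
  lower = (p₁ − p₀)/p₁ = 0.17802 / 0.70709 ≈ 0.2518
  upper = min{1, (1 − p₀)/p₁} = 0.47093 / 0.70709 ≈ 0.6660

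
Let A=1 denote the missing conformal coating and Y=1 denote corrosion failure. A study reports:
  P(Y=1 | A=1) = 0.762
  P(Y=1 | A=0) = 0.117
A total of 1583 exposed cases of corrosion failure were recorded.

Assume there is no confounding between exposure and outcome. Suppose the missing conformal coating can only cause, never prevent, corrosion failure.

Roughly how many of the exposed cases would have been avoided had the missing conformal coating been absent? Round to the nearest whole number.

Let p₁ = 0.762, p₀ = 0.117.
PN = (p₁ − p₀)/p₁ = (0.762 − 0.117) / 0.762 ≈ 0.84646.
Attributable cases ≈ PN × (exposed cases) = 0.84646 × 1583 ≈ 1339.94.

about 1340 cases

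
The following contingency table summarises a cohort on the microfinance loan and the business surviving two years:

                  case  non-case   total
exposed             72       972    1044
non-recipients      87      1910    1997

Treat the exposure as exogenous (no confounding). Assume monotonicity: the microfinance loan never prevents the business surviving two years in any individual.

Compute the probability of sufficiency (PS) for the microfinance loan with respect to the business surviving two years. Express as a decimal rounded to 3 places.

PS ≈ 0.027

p₁ = P(outcome | exposed) = 72/1044 = 0.068966
p₀ = P(outcome | unexposed) = 87/1997 = 0.043565
Under exogeneity and monotonicity, PS = (p₁ − p₀) / (1 − p₀).
PS = (0.068966 − 0.043565) / (1 − 0.043565) = 0.0254 / 0.95643 ≈ 0.0266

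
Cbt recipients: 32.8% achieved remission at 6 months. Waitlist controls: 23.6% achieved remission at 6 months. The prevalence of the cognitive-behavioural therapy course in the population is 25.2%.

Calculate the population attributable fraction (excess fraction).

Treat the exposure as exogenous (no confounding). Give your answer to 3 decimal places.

PAF ≈ 0.089

p₁ = 0.328, p₀ = 0.236.
Overall risk P(Y=1) = π·p₁ + (1−π)·p₀ = 0.252×0.328 + 0.748×0.236 = 0.25918.
Under exogeneity, PAF = [P(Y=1) − p₀] / P(Y=1).
PAF = (0.25918 − 0.236) / 0.25918 ≈ 0.0894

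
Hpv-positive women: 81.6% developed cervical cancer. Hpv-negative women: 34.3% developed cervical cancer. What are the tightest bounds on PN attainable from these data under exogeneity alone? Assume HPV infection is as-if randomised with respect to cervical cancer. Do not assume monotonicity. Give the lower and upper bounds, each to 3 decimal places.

p₁ = 0.816, p₀ = 0.343.
Under exogeneity alone the bounds on PN are max{0,(p₁−p₀)/p₁} ≤ PN ≤ min{1,(1−p₀)/p₁}.
  lower = (p₁ − p₀)/p₁ = 0.473 / 0.816 ≈ 0.5797
  upper = min{1, (1 − p₀)/p₁} = 0.657 / 0.816 ≈ 0.8051

0.580 ≤ PN ≤ 0.805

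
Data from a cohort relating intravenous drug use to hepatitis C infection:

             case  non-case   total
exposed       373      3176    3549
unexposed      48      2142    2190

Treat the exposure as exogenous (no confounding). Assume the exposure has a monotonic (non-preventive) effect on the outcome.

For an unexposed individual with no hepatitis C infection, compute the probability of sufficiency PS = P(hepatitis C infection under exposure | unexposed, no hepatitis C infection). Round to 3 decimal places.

PS ≈ 0.085

p₁ = P(outcome | exposed) = 373/3549 = 0.1051
p₀ = P(outcome | unexposed) = 48/2190 = 0.021918
Under exogeneity and monotonicity, PS = (p₁ − p₀) / (1 − p₀).
PS = (0.1051 − 0.021918) / (1 − 0.021918) = 0.083182 / 0.97808 ≈ 0.0850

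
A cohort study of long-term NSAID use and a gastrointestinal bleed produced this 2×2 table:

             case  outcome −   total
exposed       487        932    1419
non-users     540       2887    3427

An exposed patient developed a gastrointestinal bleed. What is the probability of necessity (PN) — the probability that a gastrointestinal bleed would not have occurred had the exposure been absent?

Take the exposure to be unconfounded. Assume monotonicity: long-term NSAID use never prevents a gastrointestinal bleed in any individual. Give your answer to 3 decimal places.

PN ≈ 0.541

p₁ = P(outcome | exposed) = 487/1419 = 0.3432
p₀ = P(outcome | unexposed) = 540/3427 = 0.15757
Under exogeneity and monotonicity, PN = (p₁ − p₀)/p₁.
PN = (0.3432 − 0.15757) / 0.3432 ≈ 0.5409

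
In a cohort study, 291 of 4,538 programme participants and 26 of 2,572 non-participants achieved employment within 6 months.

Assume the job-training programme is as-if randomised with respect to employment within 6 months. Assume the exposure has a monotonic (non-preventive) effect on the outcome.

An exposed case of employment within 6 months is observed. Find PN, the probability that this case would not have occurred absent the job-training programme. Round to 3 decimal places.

PN ≈ 0.842

p₁ = P(outcome | exposed) = 291/4538 = 0.064125
p₀ = P(outcome | unexposed) = 26/2572 = 0.010109
Under exogeneity and monotonicity, PN = (p₁ − p₀) / p₁.
PN = (0.064125 − 0.010109) / 0.064125 = 0.054016 / 0.064125 ≈ 0.8424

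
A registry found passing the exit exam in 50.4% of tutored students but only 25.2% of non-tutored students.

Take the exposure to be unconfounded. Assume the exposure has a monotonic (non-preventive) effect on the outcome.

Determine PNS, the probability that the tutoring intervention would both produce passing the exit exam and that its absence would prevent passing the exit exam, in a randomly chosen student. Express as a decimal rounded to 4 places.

PNS ≈ 0.2520

p₁ = 0.504, p₀ = 0.252.
Under exogeneity and monotonicity, PNS = p₁ − p₀.
PNS = 0.504 − 0.252 = 0.252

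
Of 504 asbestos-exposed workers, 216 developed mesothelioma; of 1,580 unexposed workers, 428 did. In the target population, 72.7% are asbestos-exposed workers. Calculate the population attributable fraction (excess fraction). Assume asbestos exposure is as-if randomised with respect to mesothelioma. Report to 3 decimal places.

p₁ = P(outcome | exposed) = 216/504 = 0.42857
p₀ = P(outcome | unexposed) = 428/1580 = 0.27089
Overall risk P(Y=1) = π·p₁ + (1−π)·p₀ = 0.727×0.42857 + 0.273×0.27089 = 0.38552.
Under exogeneity, PAF = [P(Y=1) − p₀] / P(Y=1).
PAF = (0.38552 − 0.27089) / 0.38552 ≈ 0.2974

PAF ≈ 0.297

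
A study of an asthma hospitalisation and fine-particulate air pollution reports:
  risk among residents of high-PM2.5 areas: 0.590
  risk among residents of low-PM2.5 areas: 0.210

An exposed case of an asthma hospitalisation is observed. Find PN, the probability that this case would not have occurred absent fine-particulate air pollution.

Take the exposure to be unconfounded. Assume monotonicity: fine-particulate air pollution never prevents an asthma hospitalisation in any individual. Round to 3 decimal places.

Let p₁ = 0.59, p₀ = 0.21.
Under exogeneity and monotonicity, PN = (p₁ − p₀) / p₁.
PN = (0.59 − 0.21) / 0.59 = 0.38 / 0.59 ≈ 0.6441

PN ≈ 0.644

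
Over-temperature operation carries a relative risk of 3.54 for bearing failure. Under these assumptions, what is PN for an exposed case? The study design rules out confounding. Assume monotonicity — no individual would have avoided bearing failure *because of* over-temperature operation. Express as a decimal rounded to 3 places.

PN ≈ 0.718

Under exogeneity and monotonicity, PN = (RR − 1) / RR = 1 − 1/RR.
PN = (3.54 − 1) / 3.54 = 2.54 / 3.54 ≈ 0.7175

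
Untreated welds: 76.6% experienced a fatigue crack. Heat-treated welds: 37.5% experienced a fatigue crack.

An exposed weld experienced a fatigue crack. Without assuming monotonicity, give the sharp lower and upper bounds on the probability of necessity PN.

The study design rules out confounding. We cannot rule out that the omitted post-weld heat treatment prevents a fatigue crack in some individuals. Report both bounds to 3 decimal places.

0.510 ≤ PN ≤ 0.816

p₁ = 0.766, p₀ = 0.375.
Under exogeneity alone the bounds on PN are max{0,(p₁−p₀)/p₁} ≤ PN ≤ min{1,(1−p₀)/p₁}.
  lower = (p₁ − p₀)/p₁ = 0.391 / 0.766 ≈ 0.5104
  upper = min{1, (1 − p₀)/p₁} = 0.625 / 0.766 ≈ 0.8159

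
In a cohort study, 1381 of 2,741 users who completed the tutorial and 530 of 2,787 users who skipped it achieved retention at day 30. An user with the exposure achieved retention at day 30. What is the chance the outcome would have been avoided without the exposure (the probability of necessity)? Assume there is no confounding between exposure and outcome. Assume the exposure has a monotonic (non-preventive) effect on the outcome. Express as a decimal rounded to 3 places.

p₁ = P(outcome | exposed) = 1381/2741 = 0.50383
p₀ = P(outcome | unexposed) = 530/2787 = 0.19017
Under exogeneity and monotonicity, PN = (p₁ − p₀) / p₁.
PN = (0.50383 − 0.19017) / 0.50383 = 0.31366 / 0.50383 ≈ 0.6226

PN ≈ 0.623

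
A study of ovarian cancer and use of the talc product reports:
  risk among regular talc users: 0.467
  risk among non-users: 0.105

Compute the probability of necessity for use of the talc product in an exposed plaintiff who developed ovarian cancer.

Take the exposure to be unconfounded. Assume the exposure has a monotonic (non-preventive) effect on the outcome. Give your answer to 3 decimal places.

PN ≈ 0.775

Let p₁ = 0.467, p₀ = 0.105.
Under exogeneity and monotonicity, PN = (p₁ − p₀) / p₁.
PN = (0.467 − 0.105) / 0.467 = 0.362 / 0.467 ≈ 0.7752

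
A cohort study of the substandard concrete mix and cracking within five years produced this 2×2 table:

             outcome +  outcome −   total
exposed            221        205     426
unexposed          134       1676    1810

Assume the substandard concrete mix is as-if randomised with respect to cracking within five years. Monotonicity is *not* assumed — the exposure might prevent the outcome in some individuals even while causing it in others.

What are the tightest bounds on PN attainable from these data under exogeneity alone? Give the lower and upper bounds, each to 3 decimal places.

p₁ = P(outcome | exposed) = 221/426 = 0.51878
p₀ = P(outcome | unexposed) = 134/1810 = 0.074033
Under exogeneity alone the bounds on PN are max{0,(p₁−p₀)/p₁} ≤ PN ≤ min{1,(1−p₀)/p₁}.
  lower = (p₁ − p₀)/p₁ = 0.44475 / 0.51878 ≈ 0.8573
  upper = min{1, (1 − p₀)/p₁} = 0.92597 / 0.51878 ≈ 1.7849 → capped at 1

0.857 ≤ PN ≤ 1.000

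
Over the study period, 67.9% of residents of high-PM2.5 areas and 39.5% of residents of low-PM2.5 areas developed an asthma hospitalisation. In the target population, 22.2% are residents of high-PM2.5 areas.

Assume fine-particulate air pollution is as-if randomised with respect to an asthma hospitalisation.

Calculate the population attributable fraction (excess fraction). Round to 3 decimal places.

p₁ = 0.679, p₀ = 0.395.
Overall risk P(Y=1) = π·p₁ + (1−π)·p₀ = 0.222×0.679 + 0.778×0.395 = 0.45805.
Under exogeneity, PAF = [P(Y=1) − p₀] / P(Y=1).
PAF = (0.45805 − 0.395) / 0.45805 ≈ 0.1376

PAF ≈ 0.138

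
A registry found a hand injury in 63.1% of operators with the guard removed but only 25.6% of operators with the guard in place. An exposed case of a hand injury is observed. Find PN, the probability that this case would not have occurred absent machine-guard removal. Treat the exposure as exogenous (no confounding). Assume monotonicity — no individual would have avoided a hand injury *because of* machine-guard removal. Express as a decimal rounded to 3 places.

p₁ = 0.631, p₀ = 0.256.
Under exogeneity and monotonicity, PN = (p₁ − p₀) / p₁.
PN = (0.631 − 0.256) / 0.631 = 0.375 / 0.631 ≈ 0.5943

PN ≈ 0.594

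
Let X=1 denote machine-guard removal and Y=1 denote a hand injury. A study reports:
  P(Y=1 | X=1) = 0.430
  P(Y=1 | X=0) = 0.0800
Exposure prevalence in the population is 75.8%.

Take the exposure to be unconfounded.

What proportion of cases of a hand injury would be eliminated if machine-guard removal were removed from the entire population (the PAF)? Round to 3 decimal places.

Let p₁ = 0.43, p₀ = 0.08.
Overall risk P(Y=1) = π·p₁ + (1−π)·p₀ = 0.758×0.43 + 0.242×0.08 = 0.3453.
Under exogeneity, PAF = [P(Y=1) − p₀] / P(Y=1).
PAF = (0.3453 − 0.08) / 0.3453 ≈ 0.7683

PAF ≈ 0.768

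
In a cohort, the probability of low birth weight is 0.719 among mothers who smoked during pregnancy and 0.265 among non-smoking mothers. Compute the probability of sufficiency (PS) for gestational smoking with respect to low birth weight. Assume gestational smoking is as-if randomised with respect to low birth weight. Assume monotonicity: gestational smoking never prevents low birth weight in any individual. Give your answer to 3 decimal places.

PS ≈ 0.618

Let p₁ = 0.719, p₀ = 0.265.
Under exogeneity and monotonicity, PS = (p₁ − p₀) / (1 − p₀).
PS = (0.719 − 0.265) / (1 − 0.265) = 0.454 / 0.735 ≈ 0.6177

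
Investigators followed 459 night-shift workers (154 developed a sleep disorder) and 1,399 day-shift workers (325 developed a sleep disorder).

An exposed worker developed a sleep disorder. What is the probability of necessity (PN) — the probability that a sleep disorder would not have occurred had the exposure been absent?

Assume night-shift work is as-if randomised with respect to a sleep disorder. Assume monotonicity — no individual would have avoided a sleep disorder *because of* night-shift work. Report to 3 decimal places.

PN ≈ 0.308

p₁ = P(outcome | exposed) = 154/459 = 0.33551
p₀ = P(outcome | unexposed) = 325/1399 = 0.23231
Under exogeneity and monotonicity, PN = (p₁ − p₀) / p₁.
PN = (0.33551 − 0.23231) / 0.33551 = 0.1032 / 0.33551 ≈ 0.3076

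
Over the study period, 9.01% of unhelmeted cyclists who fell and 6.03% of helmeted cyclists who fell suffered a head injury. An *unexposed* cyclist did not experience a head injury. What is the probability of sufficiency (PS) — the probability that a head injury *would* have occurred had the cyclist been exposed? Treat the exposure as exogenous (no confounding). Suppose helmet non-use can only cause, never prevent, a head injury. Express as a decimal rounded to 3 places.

p₁ = 0.0901, p₀ = 0.0603.
Under exogeneity and monotonicity, PS = (p₁ − p₀) / (1 − p₀).
PS = (0.0901 − 0.0603) / (1 − 0.0603) = 0.0298 / 0.9397 ≈ 0.0317

PS ≈ 0.032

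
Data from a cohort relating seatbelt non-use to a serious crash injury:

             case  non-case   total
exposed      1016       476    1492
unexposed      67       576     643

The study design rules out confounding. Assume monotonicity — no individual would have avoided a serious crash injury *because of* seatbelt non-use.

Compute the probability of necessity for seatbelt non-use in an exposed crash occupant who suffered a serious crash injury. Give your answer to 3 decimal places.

p₁ = P(outcome | exposed) = 1016/1492 = 0.68097
p₀ = P(outcome | unexposed) = 67/643 = 0.1042
Under exogeneity and monotonicity, PN = (p₁ − p₀) / p₁.
PN = (0.68097 − 0.1042) / 0.68097 = 0.57677 / 0.68097 ≈ 0.8470

PN ≈ 0.847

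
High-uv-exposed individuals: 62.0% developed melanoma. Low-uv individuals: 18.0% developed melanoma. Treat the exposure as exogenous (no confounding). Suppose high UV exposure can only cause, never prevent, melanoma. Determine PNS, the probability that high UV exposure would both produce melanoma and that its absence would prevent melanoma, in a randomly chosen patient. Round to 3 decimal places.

p₁ = 0.62, p₀ = 0.18.
Under exogeneity and monotonicity, PNS = p₁ − p₀.
PNS = 0.62 − 0.18 = 0.44

PNS ≈ 0.440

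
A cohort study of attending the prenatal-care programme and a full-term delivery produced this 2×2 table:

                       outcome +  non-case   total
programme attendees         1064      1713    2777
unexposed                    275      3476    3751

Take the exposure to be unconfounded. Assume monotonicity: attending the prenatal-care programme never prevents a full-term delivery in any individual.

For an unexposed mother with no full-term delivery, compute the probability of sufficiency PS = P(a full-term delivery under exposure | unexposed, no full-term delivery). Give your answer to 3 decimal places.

PS ≈ 0.334

p₁ = P(outcome | exposed) = 1064/2777 = 0.38315
p₀ = P(outcome | unexposed) = 275/3751 = 0.073314
Under exogeneity and monotonicity, PS = (p₁ − p₀) / (1 − p₀).
PS = (0.38315 − 0.073314) / (1 − 0.073314) = 0.30983 / 0.92669 ≈ 0.3343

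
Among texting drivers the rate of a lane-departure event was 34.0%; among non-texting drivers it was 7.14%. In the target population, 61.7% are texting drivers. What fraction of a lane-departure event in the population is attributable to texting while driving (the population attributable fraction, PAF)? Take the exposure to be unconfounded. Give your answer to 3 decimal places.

p₁ = 0.34, p₀ = 0.0714.
Overall risk P(Y=1) = π·p₁ + (1−π)·p₀ = 0.617×0.34 + 0.383×0.0714 = 0.23713.
Under exogeneity, PAF = [P(Y=1) − p₀] / P(Y=1).
PAF = (0.23713 − 0.0714) / 0.23713 ≈ 0.6989

PAF ≈ 0.699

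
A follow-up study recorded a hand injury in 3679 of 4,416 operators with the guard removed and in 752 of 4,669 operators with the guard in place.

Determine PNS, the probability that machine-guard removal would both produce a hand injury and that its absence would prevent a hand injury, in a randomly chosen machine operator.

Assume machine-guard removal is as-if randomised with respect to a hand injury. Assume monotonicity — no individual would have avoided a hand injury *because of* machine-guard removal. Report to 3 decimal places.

PNS ≈ 0.672

p₁ = P(outcome | exposed) = 3679/4416 = 0.83311
p₀ = P(outcome | unexposed) = 752/4669 = 0.16106
Under exogeneity and monotonicity, PNS = p₁ − p₀.
PNS = 0.83311 − 0.16106 = 0.67204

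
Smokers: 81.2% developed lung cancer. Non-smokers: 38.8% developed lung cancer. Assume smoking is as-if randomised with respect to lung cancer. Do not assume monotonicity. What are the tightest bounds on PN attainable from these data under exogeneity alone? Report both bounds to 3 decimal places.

p₁ = 0.812, p₀ = 0.388.
Under exogeneity alone the bounds on PN are max{0,(p₁−p₀)/p₁} ≤ PN ≤ min{1,(1−p₀)/p₁}.
  lower = (p₁ − p₀)/p₁ = 0.424 / 0.812 ≈ 0.5222
  upper = min{1, (1 − p₀)/p₁} = 0.612 / 0.812 ≈ 0.7537

0.522 ≤ PN ≤ 0.754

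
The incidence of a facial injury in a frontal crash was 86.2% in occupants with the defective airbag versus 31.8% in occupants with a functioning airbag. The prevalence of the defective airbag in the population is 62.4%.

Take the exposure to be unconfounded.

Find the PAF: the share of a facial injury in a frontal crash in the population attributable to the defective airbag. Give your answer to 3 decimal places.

p₁ = 0.862, p₀ = 0.318.
Overall risk P(Y=1) = π·p₁ + (1−π)·p₀ = 0.624×0.862 + 0.376×0.318 = 0.65746.
Under exogeneity, PAF = [P(Y=1) − p₀] / P(Y=1).
PAF = (0.65746 − 0.318) / 0.65746 ≈ 0.5163

PAF ≈ 0.516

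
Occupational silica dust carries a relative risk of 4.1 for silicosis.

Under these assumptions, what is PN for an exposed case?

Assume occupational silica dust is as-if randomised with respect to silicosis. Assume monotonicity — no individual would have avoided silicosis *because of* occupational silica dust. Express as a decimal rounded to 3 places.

Under exogeneity and monotonicity, PN = (RR − 1) / RR = 1 − 1/RR.
PN = (4.1 − 1) / 4.1 = 3.1 / 4.1 ≈ 0.7561

PN ≈ 0.756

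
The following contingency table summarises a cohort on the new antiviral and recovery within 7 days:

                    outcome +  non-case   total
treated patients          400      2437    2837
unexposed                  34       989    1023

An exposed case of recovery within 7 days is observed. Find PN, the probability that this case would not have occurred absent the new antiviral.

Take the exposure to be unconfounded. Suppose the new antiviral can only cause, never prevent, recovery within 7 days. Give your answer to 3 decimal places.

PN ≈ 0.764

p₁ = P(outcome | exposed) = 400/2837 = 0.14099
p₀ = P(outcome | unexposed) = 34/1023 = 0.033236
Under exogeneity and monotonicity, PN = (p₁ − p₀)/p₁.
PN = (0.14099 − 0.033236) / 0.14099 ≈ 0.7643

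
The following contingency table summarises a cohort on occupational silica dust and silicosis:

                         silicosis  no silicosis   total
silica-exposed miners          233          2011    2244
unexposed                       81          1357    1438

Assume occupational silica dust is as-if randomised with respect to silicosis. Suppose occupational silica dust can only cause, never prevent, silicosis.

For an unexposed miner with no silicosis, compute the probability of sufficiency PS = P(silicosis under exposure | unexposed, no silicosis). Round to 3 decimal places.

PS ≈ 0.050

p₁ = P(outcome | exposed) = 233/2244 = 0.10383
p₀ = P(outcome | unexposed) = 81/1438 = 0.056328
Under exogeneity and monotonicity, PS = (p₁ − p₀) / (1 − p₀).
PS = (0.10383 − 0.056328) / (1 − 0.056328) = 0.047504 / 0.94367 ≈ 0.0503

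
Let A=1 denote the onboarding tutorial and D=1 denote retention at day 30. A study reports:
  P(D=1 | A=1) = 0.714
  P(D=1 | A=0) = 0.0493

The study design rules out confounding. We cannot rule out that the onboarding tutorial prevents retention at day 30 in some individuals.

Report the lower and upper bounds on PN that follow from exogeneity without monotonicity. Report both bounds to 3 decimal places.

0.931 ≤ PN ≤ 1.000

Let p₁ = 0.714, p₀ = 0.0493.
Under exogeneity alone the bounds on PN are max{0,(p₁−p₀)/p₁} ≤ PN ≤ min{1,(1−p₀)/p₁}.
  lower = (p₁ − p₀)/p₁ = 0.6647 / 0.714 ≈ 0.9310
  upper = min{1, (1 − p₀)/p₁} = 0.9507 / 0.714 ≈ 1.3315 → capped at 1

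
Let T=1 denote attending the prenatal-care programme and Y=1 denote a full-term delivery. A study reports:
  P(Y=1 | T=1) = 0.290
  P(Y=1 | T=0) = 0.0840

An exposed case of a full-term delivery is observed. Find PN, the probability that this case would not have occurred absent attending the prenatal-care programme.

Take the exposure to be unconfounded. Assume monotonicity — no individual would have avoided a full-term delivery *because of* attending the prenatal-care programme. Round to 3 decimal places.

Let p₁ = 0.29, p₀ = 0.084.
Under exogeneity and monotonicity, PN = (p₁ − p₀) / p₁.
PN = (0.29 − 0.084) / 0.29 = 0.206 / 0.29 ≈ 0.7103

PN ≈ 0.710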